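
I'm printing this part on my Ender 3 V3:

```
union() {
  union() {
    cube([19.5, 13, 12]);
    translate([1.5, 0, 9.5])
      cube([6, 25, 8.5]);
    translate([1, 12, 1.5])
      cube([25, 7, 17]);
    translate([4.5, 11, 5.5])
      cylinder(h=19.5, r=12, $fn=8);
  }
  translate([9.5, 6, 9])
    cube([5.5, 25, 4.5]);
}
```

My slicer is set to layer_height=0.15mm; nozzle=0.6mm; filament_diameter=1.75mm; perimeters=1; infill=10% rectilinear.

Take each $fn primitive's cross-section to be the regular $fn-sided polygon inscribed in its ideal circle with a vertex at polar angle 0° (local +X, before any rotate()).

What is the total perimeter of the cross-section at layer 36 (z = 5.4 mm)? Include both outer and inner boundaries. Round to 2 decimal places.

90.00 mm

At z = 5.4 mm: the cube (footprint 19.5×13) is included at this height (perimeter 65.00 mm); the cube at (1.5, 0) is absent (z outside [9.5, 18]); the cube at (1, 12) (footprint 25×7) is included at this height (perimeter 64.00 mm); the cylinder at (4.5, 11) is absent (z outside [5.5, 25]); Merging all regions: the regions partially overlap (shared area 18.50 mm²), so the edge portions inside another operand are dropped and the merged outline is re-measured after clipping — boundary = 90.00 mm; the cube at (9.5, 6) does not reach this height (z outside [9, 13.5]); Combining (union): only that combined region is present, so the union is just that shape — boundary = 90.00 mm. Overall, the cross-section is a single solid region. Total boundary length (outer) = 90.00 mm.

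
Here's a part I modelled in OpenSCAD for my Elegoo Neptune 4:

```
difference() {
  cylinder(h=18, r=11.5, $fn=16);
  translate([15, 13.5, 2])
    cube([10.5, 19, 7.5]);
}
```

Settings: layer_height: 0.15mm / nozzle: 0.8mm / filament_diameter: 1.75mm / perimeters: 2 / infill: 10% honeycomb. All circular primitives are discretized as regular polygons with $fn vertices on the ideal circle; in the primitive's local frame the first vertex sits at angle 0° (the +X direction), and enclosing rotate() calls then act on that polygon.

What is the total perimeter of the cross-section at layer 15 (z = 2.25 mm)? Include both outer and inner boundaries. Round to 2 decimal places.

At z = 2.25 mm: the cylinder: section is a regular 16-gon, circumradius r=11.5 (perimeter = 2·16·11.500·sin(180°/16) = 71.79 mm); the 10.5×19 cube at (15, 13.5) contributes its full rectangle (perimeter 59.00 mm); Taking the first minus the rest: starting from the r=11.5 cylinder, the 10.5×19 cube at (15, 13.5) misses the remaining region (no effect) — boundary = 71.79 mm. Overall, the cross-section is a single solid region. Total boundary length (outer) = 71.79 mm.

71.79 mm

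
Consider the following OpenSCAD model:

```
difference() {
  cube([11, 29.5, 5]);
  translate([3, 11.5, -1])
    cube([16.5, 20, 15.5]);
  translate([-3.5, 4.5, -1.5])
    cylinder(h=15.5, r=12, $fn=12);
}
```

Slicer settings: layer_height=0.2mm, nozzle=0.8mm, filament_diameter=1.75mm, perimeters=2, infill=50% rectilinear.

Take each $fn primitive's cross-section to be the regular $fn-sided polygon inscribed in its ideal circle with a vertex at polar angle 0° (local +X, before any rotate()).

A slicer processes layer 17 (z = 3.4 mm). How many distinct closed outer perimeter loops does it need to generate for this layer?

2

At z = 3.4 mm: the cube is present — its section is the full 11×29.5 rectangle; the cube at (3, 11.5) (footprint 16.5×20) is included at this height; the r=12 cylinder at (-3.5, 4.5) gives a regular 12-gon of circumradius 12 (constant along its height); Subtracting the remaining from the first: starting from the 11×29.5 cube, the 16.5×20 cube at (3, 11.5) partially overlaps it — only the 144.00 mm² overlap (of its 330.00 mm²) is removed, clipping the outline; the r=12 cylinder at (-3.5, 4.5) partially overlaps it — only the 99.00 mm² overlap (of its 432.00 mm²) is removed, clipping the outline — 2 connected regions. The result has 2 disconnected regions.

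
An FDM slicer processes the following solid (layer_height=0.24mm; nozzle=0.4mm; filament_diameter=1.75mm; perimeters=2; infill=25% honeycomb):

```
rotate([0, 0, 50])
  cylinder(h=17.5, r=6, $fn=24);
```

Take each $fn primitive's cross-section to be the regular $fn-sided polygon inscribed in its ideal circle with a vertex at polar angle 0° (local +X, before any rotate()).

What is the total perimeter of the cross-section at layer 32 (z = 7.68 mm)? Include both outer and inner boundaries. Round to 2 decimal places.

37.59 mm

At z = 7.68 mm: the cylinder: section is a regular 24-gon, circumradius r=6 (perimeter = 2·24·6.000·sin(180°/24) = 37.59 mm); (whole slice rotated 50° about Z — lengths, areas and connectivity unchanged). Overall, the cross-section is a single solid region. Total boundary length (outer) = 37.59 mm.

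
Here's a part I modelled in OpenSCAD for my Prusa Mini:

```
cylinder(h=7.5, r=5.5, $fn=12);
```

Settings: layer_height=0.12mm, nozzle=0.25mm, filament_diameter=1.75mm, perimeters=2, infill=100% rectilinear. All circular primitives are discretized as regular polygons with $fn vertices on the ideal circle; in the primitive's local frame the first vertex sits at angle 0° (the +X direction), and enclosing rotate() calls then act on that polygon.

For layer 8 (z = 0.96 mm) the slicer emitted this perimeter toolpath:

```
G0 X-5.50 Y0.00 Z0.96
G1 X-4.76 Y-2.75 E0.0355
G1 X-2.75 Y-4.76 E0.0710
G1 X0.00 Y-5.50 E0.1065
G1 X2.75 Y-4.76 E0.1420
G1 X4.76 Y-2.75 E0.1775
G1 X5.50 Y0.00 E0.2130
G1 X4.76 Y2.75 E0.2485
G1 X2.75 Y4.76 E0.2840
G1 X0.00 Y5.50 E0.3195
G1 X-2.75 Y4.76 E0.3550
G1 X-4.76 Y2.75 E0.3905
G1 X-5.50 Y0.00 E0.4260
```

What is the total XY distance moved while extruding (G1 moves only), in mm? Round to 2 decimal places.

Sum the Euclidean lengths of each G1 segment: total = 34.15 mm.

34.15 mm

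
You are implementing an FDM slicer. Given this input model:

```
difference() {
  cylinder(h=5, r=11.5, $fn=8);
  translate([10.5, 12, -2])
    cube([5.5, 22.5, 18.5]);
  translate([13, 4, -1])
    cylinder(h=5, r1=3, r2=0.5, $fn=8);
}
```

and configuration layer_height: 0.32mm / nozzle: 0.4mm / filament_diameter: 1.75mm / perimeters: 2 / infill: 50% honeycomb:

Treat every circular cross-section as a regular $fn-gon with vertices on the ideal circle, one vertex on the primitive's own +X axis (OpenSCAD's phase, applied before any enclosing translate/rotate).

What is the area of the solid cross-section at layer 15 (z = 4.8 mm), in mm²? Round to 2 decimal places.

374.06 mm²

At z = 4.8 mm: the r=11.5 cylinder contributes a regular 8-gon of circumradius 11.5 (area = (8/2)·11.500²·sin(360°/8) = 374.06 mm²); the cube at (10.5, 12) is present — its section is the full 5.5×22.5 rectangle (area 123.75 mm²); the cone at (13, 4) does not reach this height (z outside [-1, 4]); After the difference (first − rest): starting from the r=11.5 cylinder (374.06 mm²), the 5.5×22.5 cube at (10.5, 12) misses the remaining region (no effect) — area = 374.06 mm². Overall, the cross-section is a single solid region. Net area = 374.06 mm².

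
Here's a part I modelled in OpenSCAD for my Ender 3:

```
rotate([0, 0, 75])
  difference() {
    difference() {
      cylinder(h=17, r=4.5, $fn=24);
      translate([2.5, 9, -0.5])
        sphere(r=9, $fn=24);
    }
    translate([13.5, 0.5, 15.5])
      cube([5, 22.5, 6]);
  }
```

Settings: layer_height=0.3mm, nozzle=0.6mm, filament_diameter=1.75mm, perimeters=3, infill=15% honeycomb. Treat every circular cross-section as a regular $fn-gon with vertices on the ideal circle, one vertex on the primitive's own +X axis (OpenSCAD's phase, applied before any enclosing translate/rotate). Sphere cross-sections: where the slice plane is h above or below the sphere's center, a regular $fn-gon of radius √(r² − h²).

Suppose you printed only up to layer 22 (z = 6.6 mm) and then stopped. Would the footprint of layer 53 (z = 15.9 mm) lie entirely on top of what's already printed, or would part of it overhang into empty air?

part overhangs

Compare the two slices. At z = 6.6: the r=4.5 cylinder contributes a regular 24-gon of circumradius 4.5 (area = (24/2)·4.500²·sin(360°/24) = 62.89 mm²); the sphere at (2.5, 9): section is a regular 24-gon, circumradius = √(r²−h²) = √(9²−7.1²) = 5.531 (area = (24/2)·5.531²·sin(360°/24) = 95.01 mm²); Taking the first minus the rest: starting from the r=4.5 cylinder (62.89 mm²), the r=9 sphere at (2.5, 9) partially overlaps it — only the 1.48 mm² overlap (of its 95.01 mm²) is removed, clipping the outline — area = 61.41 mm²; the cube at (13.5, 0.5) is not intersected at this z (z outside [15.5, 21.5]); Taking the first minus the rest: none of the subtracted shapes is present at this height, so the result so far is unchanged — area = 61.41 mm²; (whole slice rotated 75° about Z — lengths, areas and connectivity unchanged). At z = 15.9: the cylinder: section is a regular 24-gon, circumradius r=4.5 (area = (24/2)·4.500²·sin(360°/24) = 62.89 mm²); the sphere at (2.5, 9) does not reach this height (|z−center|=16.400 > r=9); Subtracting the remaining from the first: none of the subtracted shapes is present at this height, so the r=4.5 cylinder is unchanged — area = 62.89 mm²; the 5×22.5 cube at (13.5, 0.5) contributes its full rectangle (area 112.50 mm²); Subtracting the remaining from the first: starting from the result so far (62.89 mm²), the 5×22.5 cube at (13.5, 0.5) misses the remaining region (no effect) — area = 62.89 mm²; (whole slice rotated 75° about Z — lengths, areas and connectivity unchanged). Checking containment: at z = 15.9 the cross-section extends beyond the z = 6.6 cross-section by about 1.48 mm².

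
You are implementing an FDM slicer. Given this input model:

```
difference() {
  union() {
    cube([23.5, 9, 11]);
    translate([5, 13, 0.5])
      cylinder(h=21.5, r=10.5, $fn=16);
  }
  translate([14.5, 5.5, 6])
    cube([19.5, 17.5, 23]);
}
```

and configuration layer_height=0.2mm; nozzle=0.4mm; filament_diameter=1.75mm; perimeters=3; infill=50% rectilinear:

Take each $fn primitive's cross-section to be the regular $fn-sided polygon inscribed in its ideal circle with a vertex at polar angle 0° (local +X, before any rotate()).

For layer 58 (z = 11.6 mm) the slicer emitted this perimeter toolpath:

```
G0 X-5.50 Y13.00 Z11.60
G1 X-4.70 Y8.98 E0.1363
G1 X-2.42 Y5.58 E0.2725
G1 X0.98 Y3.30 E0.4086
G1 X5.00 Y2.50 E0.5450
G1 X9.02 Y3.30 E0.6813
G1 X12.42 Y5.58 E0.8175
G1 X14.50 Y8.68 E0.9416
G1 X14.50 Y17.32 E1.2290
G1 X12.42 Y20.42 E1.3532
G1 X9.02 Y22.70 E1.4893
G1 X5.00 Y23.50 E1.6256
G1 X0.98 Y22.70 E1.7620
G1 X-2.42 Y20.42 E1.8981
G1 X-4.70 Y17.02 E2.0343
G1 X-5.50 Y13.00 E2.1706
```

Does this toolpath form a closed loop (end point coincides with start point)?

Start point (G0): (-5.50, 13.00). End point (last G1): the path returns to the start — closed.

yes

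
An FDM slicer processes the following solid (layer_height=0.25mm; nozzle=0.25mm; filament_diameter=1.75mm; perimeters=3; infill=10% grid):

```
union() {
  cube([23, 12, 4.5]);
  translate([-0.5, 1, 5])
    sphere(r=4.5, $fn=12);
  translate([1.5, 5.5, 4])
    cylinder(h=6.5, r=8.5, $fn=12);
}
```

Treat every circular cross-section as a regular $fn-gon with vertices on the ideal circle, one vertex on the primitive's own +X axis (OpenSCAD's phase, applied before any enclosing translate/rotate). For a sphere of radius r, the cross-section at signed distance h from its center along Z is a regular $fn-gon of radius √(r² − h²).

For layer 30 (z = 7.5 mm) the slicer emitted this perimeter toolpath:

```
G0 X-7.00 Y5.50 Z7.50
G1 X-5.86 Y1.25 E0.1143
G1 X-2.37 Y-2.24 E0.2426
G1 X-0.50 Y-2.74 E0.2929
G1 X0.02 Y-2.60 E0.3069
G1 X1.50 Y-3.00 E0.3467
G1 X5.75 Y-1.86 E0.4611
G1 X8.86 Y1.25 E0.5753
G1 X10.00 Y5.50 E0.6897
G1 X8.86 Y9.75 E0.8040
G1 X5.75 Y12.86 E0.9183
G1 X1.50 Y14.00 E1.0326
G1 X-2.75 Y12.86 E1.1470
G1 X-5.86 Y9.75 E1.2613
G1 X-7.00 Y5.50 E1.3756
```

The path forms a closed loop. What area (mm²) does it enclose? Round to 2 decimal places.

Apply the shoelace formula to the sequence of (X, Y) vertices; enclosed area = 217.35 mm².

217.35 mm²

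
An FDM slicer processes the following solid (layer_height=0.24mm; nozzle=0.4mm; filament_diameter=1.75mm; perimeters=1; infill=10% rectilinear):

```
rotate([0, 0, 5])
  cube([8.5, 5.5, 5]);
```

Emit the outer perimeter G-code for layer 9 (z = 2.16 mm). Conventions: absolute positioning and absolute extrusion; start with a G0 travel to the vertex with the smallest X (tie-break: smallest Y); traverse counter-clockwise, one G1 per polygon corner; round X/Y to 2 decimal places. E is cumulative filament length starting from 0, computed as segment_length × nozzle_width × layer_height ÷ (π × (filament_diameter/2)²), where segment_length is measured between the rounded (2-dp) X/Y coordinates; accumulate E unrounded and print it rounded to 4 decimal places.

G0 X-0.48 Y5.48 Z2.16
G1 X0.00 Y0.00 E0.2196
G1 X8.47 Y0.74 E0.5589
G1 X7.99 Y6.22 E0.7785
G1 X-0.48 Y5.48 E1.1178

At z = 2.16 mm: the 8.5×5.5 cube contributes its full rectangle; (rotated 5° about Z; rotation is an isometry so areas/perimeters/island counts are preserved). The outline is a single polygon with 4 vertices. Extrusion per mm of travel: 0.4 × 0.24 / (π × 0.875²) = 0.039912. Accumulating E over each segment gives final E = 1.1178.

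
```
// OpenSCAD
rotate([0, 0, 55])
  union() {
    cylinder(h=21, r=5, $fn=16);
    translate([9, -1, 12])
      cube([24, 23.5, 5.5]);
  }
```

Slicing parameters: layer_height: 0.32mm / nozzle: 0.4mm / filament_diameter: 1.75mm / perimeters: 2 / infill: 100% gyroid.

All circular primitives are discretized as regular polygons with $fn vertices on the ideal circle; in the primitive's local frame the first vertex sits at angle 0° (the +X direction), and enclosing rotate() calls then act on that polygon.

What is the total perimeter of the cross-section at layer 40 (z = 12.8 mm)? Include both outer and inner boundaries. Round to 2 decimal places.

At z = 12.8 mm: the r=5 cylinder gives a regular 16-gon of circumradius 5 (constant along its height) (perimeter = 2·16·5.000·sin(180°/16) = 31.21 mm); the 24×23.5 cube at (9, -1) contributes its full rectangle (perimeter 95.00 mm); Combining (union): the 2 present regions are separate (no shared area or edge), so areas and boundary lengths simply add and each stays a separate island — boundary = 126.21 mm; (whole slice rotated 55° about Z — lengths, areas and connectivity unchanged). Overall, the cross-section has 2 separate islands. Total boundary length (outer) = 126.21 mm.

126.21 mm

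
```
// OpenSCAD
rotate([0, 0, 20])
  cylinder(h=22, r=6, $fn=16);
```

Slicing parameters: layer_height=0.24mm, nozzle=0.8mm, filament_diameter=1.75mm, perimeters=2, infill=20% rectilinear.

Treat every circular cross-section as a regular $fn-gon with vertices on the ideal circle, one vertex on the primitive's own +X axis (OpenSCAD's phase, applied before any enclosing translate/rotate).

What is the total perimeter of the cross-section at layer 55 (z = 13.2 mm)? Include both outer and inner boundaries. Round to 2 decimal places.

37.46 mm

At z = 13.2 mm: the cylinder: section is a regular 16-gon, circumradius r=6 (perimeter = 2·16·6.000·sin(180°/16) = 37.46 mm); (whole slice rotated 20° about Z — lengths, areas and connectivity unchanged). Overall, the cross-section is a single solid region. Total boundary length (outer) = 37.46 mm.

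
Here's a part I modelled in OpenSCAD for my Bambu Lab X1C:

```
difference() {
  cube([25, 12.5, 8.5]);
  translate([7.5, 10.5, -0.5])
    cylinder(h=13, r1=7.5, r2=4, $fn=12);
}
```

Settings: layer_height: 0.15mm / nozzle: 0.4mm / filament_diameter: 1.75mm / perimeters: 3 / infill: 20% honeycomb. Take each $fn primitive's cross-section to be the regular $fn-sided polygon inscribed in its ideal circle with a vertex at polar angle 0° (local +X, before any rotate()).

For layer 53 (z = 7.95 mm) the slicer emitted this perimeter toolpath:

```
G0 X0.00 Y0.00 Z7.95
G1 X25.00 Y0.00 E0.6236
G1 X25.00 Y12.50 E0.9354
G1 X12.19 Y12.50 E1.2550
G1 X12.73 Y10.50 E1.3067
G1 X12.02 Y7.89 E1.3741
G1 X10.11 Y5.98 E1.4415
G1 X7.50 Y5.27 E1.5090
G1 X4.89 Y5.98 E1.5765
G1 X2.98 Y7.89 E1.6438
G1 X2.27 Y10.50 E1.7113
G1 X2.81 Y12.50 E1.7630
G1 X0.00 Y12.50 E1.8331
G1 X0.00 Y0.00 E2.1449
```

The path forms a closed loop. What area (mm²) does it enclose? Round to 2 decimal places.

Apply the shoelace formula to the sequence of (X, Y) vertices; enclosed area = 251.74 mm².

251.74 mm²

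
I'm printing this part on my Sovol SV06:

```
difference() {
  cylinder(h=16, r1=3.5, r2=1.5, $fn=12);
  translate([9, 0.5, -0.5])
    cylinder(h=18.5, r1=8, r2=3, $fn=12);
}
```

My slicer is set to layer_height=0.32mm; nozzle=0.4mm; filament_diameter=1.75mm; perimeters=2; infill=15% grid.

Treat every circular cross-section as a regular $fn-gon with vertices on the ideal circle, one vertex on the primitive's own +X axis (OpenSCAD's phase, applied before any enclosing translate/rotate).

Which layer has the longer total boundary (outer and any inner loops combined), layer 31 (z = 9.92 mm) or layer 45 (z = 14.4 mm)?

Layer 31 (z = 9.92): the cone contributes a regular 12-gon of circumradius 2.260 (interpolated between r1=3.5 and r2=1.5 at t=0.620) (perimeter = 2·12·2.260·sin(180°/12) = 14.04 mm); the cone at (9, 0.5) contributes a regular 12-gon of circumradius 5.184 (interpolated between r1=8 and r2=3 at t=0.563) (perimeter = 2·12·5.184·sin(180°/12) = 32.20 mm); Subtracting the remaining from the first: starting from the cone, the cone at (9, 0.5) misses the remaining region (no effect) — boundary = 14.04 mm. So its perimeter = 14.04 mm. Layer 45 (z = 14.4): the cone (r1=3.5→r2=1.5) has section circumradius 1.700 here — a regular 12-gon (perimeter = 2·12·1.700·sin(180°/12) = 10.56 mm); the cone at (9, 0.5): at t=0.805 of its height the radius interpolates to r₁+(r₂−r₁)t = 3.973, giving a regular 12-gon of that circumradius (perimeter = 2·12·3.973·sin(180°/12) = 24.68 mm); Taking the first minus the rest: starting from the cone, the cone at (9, 0.5) misses the remaining region (no effect) — boundary = 10.56 mm. So its perimeter = 10.56 mm. Layer 31 is larger (14.04 vs 10.56 mm).

layer 31 (z = 9.92 mm)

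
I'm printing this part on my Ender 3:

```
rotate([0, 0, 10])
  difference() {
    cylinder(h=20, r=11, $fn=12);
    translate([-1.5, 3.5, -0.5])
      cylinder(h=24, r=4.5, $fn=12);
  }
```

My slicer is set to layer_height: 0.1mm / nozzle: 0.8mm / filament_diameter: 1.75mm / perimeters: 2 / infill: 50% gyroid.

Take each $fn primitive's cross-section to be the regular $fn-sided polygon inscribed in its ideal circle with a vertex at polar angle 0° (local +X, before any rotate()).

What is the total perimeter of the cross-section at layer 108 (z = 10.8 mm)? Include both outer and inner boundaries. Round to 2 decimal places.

96.28 mm

At z = 10.8 mm: the cylinder: section is a regular 12-gon, circumradius r=11 (perimeter = 2·12·11.000·sin(180°/12) = 68.33 mm); the r=4.5 cylinder at (-1.5, 3.5) contributes a regular 12-gon of circumradius 4.5 (perimeter = 2·12·4.500·sin(180°/12) = 27.95 mm); After the difference (first − rest): starting from the r=11 cylinder, the r=4.5 cylinder at (-1.5, 3.5) lies wholly inside it (removes its full 60.75 mm² and its 27.95 mm outline becomes a hole wall) — boundary (outer + 1 inner loop) = 96.28 mm; (rotated 10° about Z; rotation is an isometry so areas/perimeters/island counts are preserved). Overall, the cross-section is one region with 1 hole. Total boundary length (outer + inner) = 96.28 mm.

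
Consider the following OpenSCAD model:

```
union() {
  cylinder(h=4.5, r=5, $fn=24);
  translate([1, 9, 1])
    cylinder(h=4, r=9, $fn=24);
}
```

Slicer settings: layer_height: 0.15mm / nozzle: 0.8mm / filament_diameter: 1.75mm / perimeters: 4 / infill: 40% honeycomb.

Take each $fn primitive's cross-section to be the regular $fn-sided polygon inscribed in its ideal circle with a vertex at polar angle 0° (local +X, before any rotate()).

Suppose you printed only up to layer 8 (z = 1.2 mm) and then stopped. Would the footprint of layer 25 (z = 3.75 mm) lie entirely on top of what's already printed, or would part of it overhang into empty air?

entirely on top

Compare the two slices. At z = 1.2: the cylinder: section is a regular 24-gon, circumradius r=5 (area = (24/2)·5.000²·sin(360°/24) = 77.65 mm²); the r=9 cylinder at (1, 9) contributes a regular 24-gon of circumradius 9 (area = (24/2)·9.000²·sin(360°/24) = 251.57 mm²); Taking the union: the regions partially overlap — summed areas 329.22 mm² minus the doubly-counted overlap 33.18 mm² gives 296.03 mm² — area = 296.03 mm². At z = 3.75: the r=5 cylinder gives a regular 24-gon of circumradius 5 (constant along its height) (area = (24/2)·5.000²·sin(360°/24) = 77.65 mm²); the r=9 cylinder at (1, 9) gives a regular 24-gon of circumradius 9 (constant along its height) (area = (24/2)·9.000²·sin(360°/24) = 251.57 mm²); Combining (union): the regions partially overlap — summed areas 329.22 mm² minus the doubly-counted overlap 33.18 mm² gives 296.03 mm² — area = 296.03 mm². Checking containment: the cross-section at z = 3.75 is a subset of the cross-section at z = 1.2.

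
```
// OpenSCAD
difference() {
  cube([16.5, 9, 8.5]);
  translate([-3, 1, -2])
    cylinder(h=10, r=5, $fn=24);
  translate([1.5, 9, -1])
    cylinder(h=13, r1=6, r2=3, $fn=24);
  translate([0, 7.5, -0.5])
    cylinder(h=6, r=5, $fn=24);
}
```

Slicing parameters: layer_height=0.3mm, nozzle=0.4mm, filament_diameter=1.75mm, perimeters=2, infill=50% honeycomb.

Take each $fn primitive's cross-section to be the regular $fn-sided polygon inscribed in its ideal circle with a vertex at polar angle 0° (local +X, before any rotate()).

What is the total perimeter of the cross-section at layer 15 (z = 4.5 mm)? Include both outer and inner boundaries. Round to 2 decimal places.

At z = 4.5 mm: the cube is present — its section is the full 16.5×9 rectangle (perimeter 51.00 mm); the r=5 cylinder at (-3, 1) contributes a regular 24-gon of circumradius 5 (perimeter = 2·24·5.000·sin(180°/24) = 31.33 mm); the cone at (1.5, 9) (r1=6→r2=3) has section circumradius 4.731 here — a regular 24-gon (perimeter = 2·24·4.731·sin(180°/24) = 29.64 mm); the r=5 cylinder at (0, 7.5) gives a regular 24-gon of circumradius 5 (constant along its height) (perimeter = 2·24·5.000·sin(180°/24) = 31.33 mm); After the difference (first − rest): starting from the 16.5×9 cube, the r=5 cylinder at (-3, 1) partially overlaps it — only the 7.39 mm² overlap (of its 77.65 mm²) is removed, clipping the outline; the cone at (1.5, 9) partially overlaps it — only the 24.15 mm² overlap (of its 69.51 mm²) is removed, clipping the outline; the r=5 cylinder at (0, 7.5) partially overlaps it — only the 3.23 mm² overlap (of its 77.65 mm²) is removed, clipping the outline — boundary = 44.90 mm. Overall, the cross-section is a single solid region. Total boundary length (outer) = 44.90 mm.

44.90 mm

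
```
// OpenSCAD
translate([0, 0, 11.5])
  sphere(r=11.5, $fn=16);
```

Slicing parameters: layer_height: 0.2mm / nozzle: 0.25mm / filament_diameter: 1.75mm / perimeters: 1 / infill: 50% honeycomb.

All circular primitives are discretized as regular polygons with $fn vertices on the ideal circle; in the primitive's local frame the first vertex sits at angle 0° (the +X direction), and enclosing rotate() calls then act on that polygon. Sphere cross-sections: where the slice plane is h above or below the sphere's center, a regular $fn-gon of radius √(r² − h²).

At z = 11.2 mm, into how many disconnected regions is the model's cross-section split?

1

At z = 11.2 mm: the r=11.5 sphere contributes a regular 16-gon of circumradius √(11.5²−0.3²) = 11.496. The result has 1 disconnected region.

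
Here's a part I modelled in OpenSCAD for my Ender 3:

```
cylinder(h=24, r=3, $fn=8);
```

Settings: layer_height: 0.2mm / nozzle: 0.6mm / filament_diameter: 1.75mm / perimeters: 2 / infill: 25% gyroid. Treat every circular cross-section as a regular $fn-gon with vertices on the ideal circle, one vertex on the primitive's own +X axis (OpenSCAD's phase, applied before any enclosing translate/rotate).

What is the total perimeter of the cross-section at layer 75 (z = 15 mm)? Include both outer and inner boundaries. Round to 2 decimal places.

At z = 15 mm: the r=3 cylinder gives a regular 8-gon of circumradius 3 (constant along its height) (perimeter = 2·8·3.000·sin(180°/8) = 18.37 mm). Overall, the cross-section is a single solid region. Total boundary length (outer) = 18.37 mm.

18.37 mm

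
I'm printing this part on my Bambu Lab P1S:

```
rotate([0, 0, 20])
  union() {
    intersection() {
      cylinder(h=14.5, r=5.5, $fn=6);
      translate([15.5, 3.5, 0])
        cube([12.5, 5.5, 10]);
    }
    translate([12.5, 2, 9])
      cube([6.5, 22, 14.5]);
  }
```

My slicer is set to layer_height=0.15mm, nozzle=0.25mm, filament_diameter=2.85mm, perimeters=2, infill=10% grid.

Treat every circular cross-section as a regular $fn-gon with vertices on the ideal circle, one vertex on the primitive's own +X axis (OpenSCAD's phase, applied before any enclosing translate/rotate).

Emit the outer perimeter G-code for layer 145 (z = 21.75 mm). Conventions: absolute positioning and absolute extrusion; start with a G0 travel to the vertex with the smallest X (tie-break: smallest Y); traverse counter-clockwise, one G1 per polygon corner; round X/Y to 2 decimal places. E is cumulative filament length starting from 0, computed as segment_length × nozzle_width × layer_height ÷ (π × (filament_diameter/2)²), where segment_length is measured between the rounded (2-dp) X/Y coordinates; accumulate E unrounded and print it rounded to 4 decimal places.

G0 X3.54 Y26.83 Z21.75
G1 X11.06 Y6.15 E0.1294
G1 X17.17 Y8.38 E0.1676
G1 X9.65 Y29.05 E0.2969
G1 X3.54 Y26.83 E0.3351

At z = 21.75 mm: the cylinder is not intersected at this z (z outside [0, 14.5]); the cube at (15.5, 3.5) is not intersected at this z (z outside [0, 10]); Taking the intersection: at least one operand is absent at this height, so nothing remains; the cube at (12.5, 2) is present — its section is the full 6.5×22 rectangle; Taking the union: only the 6.5×22 cube at (12.5, 2) is present, so the union is just that shape — 1 connected region; (whole slice rotated 20° about Z — lengths, areas and connectivity unchanged). The outline is a single polygon with 4 vertices. Extrusion per mm of travel: 0.25 × 0.15 / (π × 1.425²) = 0.005878. Accumulating E over each segment gives final E = 0.3351.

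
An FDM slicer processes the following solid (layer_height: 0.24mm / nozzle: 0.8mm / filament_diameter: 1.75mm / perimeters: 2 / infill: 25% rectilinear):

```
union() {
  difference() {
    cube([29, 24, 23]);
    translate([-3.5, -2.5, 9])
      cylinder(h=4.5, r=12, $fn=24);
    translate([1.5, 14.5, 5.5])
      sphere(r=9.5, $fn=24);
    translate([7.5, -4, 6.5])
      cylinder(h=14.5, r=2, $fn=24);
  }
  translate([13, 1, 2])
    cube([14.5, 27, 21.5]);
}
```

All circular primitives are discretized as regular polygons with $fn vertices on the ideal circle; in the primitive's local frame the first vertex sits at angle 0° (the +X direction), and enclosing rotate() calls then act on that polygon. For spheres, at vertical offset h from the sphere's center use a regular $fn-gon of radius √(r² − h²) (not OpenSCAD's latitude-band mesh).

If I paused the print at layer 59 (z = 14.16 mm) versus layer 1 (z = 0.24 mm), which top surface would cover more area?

Layer 59 (z = 14.16): the 29×24 cube contributes its full rectangle (area 696.00 mm²); the cylinder at (-3.5, -2.5) is not intersected at this z (z outside [9, 13.5]); the sphere at (1.5, 14.5): section is a regular 24-gon, circumradius = √(r²−h²) = √(9.5²−8.66²) = 3.906 (area = (24/2)·3.906²·sin(360°/24) = 47.38 mm²); the r=2 cylinder at (7.5, -4) gives a regular 24-gon of circumradius 2 (constant along its height) (area = (24/2)·2.000²·sin(360°/24) = 12.42 mm²); After the difference (first − rest): starting from the 29×24 cube (696.00 mm²), the r=9.5 sphere at (1.5, 14.5) partially overlaps it — only the 35.04 mm² overlap (of its 47.38 mm²) is removed, clipping the outline; the r=2 cylinder at (7.5, -4) misses the remaining region (no effect) — area = 660.96 mm²; the 14.5×27 cube at (13, 1) contributes its full rectangle (area 391.50 mm²); Merging all regions: the regions partially overlap — summed areas 1052.46 mm² minus the doubly-counted overlap 333.50 mm² gives 718.96 mm² — area = 718.96 mm². So its area = 718.96 mm². Layer 1 (z = 0.24): the cube (footprint 29×24) is included at this height (area 696.00 mm²); the cylinder at (-3.5, -2.5) does not reach this height (z outside [9, 13.5]); the r=9.5 sphere at (1.5, 14.5) contributes a regular 24-gon of circumradius √(9.5²−5.26²) = 7.911 (area = (24/2)·7.911²·sin(360°/24) = 194.37 mm²); the cylinder at (7.5, -4) is absent (z outside [6.5, 21]); Taking the first minus the rest: starting from the 29×24 cube (696.00 mm²), the r=9.5 sphere at (1.5, 14.5) partially overlaps it — only the 120.62 mm² overlap (of its 194.37 mm²) is removed, clipping the outline — area = 575.38 mm²; the cube at (13, 1) is absent (z outside [2, 23.5]); Merging all regions: only that combined region is present, so the union is just that shape — area = 575.38 mm². So its area = 575.38 mm². Layer 59 is larger (718.96 vs 575.38 mm²).

layer 59 (z = 14.16 mm)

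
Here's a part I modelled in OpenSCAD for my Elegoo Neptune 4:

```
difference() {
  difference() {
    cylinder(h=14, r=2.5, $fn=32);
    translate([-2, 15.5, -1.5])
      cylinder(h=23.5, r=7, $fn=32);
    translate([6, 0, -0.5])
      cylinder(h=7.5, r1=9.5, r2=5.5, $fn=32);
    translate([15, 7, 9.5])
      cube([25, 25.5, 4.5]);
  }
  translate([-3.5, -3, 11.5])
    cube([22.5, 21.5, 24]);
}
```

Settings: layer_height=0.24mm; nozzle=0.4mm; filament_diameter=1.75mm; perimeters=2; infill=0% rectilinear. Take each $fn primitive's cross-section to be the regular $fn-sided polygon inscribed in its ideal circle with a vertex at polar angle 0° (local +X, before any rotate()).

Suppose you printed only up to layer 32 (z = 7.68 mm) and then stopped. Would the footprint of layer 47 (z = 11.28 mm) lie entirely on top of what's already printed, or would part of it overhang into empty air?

Compare the two slices. At z = 7.68: the r=2.5 cylinder contributes a regular 32-gon of circumradius 2.5 (area = (32/2)·2.500²·sin(360°/32) = 19.51 mm²); the r=7 cylinder at (-2, 15.5) contributes a regular 32-gon of circumradius 7 (area = (32/2)·7.000²·sin(360°/32) = 152.95 mm²); the cone at (6, 0) is absent (z outside [-0.5, 7]); the cube at (15, 7) does not reach this height (z outside [9.5, 14]); After the difference (first − rest): starting from the r=2.5 cylinder (19.51 mm²), the r=7 cylinder at (-2, 15.5) misses the remaining region (no effect) — area = 19.51 mm²; the cube at (-3.5, -3) does not reach this height (z outside [11.5, 35.5]); After the difference (first − rest): none of the subtracted shapes is present at this height, so the result so far is unchanged — area = 19.51 mm². At z = 11.28: the cylinder: section is a regular 32-gon, circumradius r=2.5 (area = (32/2)·2.500²·sin(360°/32) = 19.51 mm²); the r=7 cylinder at (-2, 15.5) contributes a regular 32-gon of circumradius 7 (area = (32/2)·7.000²·sin(360°/32) = 152.95 mm²); the cone at (6, 0) is not intersected at this z (z outside [-0.5, 7]); the cube at (15, 7) is present — its section is the full 25×25.5 rectangle (area 637.50 mm²); Subtracting the remaining from the first: starting from the r=2.5 cylinder (19.51 mm²), the r=7 cylinder at (-2, 15.5) misses the remaining region (no effect); the 25×25.5 cube at (15, 7) misses the remaining region (no effect) — area = 19.51 mm²; the cube at (-3.5, -3) does not reach this height (z outside [11.5, 35.5]); Taking the first minus the rest: none of the subtracted shapes is present at this height, so that combined region is unchanged — area = 19.51 mm². Checking containment: the cross-section at z = 11.28 is a subset of the cross-section at z = 7.68.

entirely on top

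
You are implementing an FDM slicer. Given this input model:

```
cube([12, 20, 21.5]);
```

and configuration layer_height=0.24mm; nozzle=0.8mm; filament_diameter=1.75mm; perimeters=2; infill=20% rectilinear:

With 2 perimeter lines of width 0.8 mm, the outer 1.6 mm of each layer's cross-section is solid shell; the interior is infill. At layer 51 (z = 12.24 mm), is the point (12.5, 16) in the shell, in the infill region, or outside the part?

outside

At z = 12.24 mm: the cube (footprint 12×20) is included at this height. Overall, the cross-section is a single solid region. The nearest boundary edge runs (12.00, 0.00)→(12.00, 20.00); distance from the point to it = 0.50 mm. The point is not inside any of the regions above, so it lies outside the cross-section (0.50 mm from the nearest boundary).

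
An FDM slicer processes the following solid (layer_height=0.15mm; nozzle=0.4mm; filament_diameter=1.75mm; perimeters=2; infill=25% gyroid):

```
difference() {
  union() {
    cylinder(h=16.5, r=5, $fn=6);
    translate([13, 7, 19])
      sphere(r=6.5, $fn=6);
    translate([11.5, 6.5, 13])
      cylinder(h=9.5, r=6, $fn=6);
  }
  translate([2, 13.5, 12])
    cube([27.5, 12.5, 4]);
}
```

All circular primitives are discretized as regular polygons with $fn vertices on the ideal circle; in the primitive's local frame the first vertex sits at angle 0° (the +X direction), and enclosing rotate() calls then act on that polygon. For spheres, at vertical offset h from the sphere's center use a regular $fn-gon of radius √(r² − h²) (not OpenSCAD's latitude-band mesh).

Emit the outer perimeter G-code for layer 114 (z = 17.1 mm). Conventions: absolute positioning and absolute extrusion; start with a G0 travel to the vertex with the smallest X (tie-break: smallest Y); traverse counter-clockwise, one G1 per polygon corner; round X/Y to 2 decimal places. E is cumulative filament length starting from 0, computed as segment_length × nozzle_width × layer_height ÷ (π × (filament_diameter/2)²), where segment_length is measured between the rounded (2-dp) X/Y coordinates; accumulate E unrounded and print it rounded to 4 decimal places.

At z = 17.1 mm: the cylinder is absent (z outside [0, 16.5]); the r=6.5 sphere at (13, 7) slices to a regular 6-gon of circumradius 6.216 (√(r²−h²) with h=1.9 from center); the r=6 cylinder at (11.5, 6.5) contributes a regular 6-gon of circumradius 6; Taking the union: the regions partially overlap (shared area 78.60 mm²), so overlapping operands fuse into one piece — 1 connected region; the cube at (2, 13.5) does not reach this height (z outside [12, 16]); Taking the first minus the rest: none of the subtracted shapes is present at this height, so the result so far is unchanged — 1 connected region. The outline is a single polygon with 10 vertices. Extrusion per mm of travel: 0.4 × 0.15 / (π × 0.875²) = 0.024945. Accumulating E over each segment gives final E = 1.0037.

G0 X5.50 Y6.50 Z17.10
G1 X8.50 Y1.30 E0.1498
G1 X14.50 Y1.30 E0.2994
G1 X14.68 Y1.62 E0.3086
G1 X16.11 Y1.62 E0.3443
G1 X19.22 Y7.00 E0.4993
G1 X16.11 Y12.38 E0.6543
G1 X9.89 Y12.38 E0.8094
G1 X9.50 Y11.70 E0.8290
G1 X8.50 Y11.70 E0.8539
G1 X5.50 Y6.50 E1.0037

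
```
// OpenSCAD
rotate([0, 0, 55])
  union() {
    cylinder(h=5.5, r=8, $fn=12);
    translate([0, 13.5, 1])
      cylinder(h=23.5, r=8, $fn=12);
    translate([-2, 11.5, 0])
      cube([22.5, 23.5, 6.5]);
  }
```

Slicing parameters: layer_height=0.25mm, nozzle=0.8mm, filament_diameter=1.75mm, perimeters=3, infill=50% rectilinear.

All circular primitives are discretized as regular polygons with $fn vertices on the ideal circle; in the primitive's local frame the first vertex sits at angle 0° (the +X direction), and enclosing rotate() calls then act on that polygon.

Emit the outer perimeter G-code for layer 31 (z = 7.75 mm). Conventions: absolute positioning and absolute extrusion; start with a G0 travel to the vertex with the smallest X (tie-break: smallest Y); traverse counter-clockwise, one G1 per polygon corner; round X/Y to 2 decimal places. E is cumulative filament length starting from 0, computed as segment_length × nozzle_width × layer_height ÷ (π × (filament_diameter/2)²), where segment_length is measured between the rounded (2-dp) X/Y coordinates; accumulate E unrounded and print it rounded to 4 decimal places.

At z = 7.75 mm: the cylinder does not reach this height (z outside [0, 5.5]); the r=8 cylinder at (0, 13.5) contributes a regular 12-gon of circumradius 8; the cube at (-2, 11.5) is absent (z outside [0, 6.5]); Merging all regions: only the r=8 cylinder at (0, 13.5) is present, so the union is just that shape — 1 connected region; (whole slice rotated 55° about Z — lengths, areas and connectivity unchanged). The outline is a single polygon with 12 vertices. Extrusion per mm of travel: 0.8 × 0.25 / (π × 0.875²) = 0.083150. Accumulating E over each segment gives final E = 4.1320.

G0 X-19.03 Y8.44 Z7.75
G1 X-18.31 Y4.36 E0.3445
G1 X-15.65 Y1.19 E0.6886
G1 X-11.76 Y-0.23 E1.0329
G1 X-7.68 Y0.49 E1.3774
G1 X-4.51 Y3.15 E1.7215
G1 X-3.09 Y7.05 E2.0666
G1 X-3.81 Y11.12 E2.4103
G1 X-6.47 Y14.30 E2.7550
G1 X-10.36 Y15.71 E3.0991
G1 X-14.44 Y14.99 E3.4436
G1 X-17.61 Y12.33 E3.7877
G1 X-19.03 Y8.44 E4.1320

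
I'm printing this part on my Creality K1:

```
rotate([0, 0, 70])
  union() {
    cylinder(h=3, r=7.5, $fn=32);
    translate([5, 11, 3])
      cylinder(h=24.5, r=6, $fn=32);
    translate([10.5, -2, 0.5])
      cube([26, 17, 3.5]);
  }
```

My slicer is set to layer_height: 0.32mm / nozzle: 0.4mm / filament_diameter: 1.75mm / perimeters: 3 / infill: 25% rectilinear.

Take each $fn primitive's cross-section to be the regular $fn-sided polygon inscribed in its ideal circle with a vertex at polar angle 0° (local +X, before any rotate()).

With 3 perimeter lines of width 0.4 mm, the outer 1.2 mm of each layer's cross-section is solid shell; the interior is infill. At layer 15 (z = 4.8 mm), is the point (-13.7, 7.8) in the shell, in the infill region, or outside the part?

shell

At z = 4.8 mm: the cylinder does not reach this height (z outside [0, 3]); the r=6 cylinder at (5, 11) gives a regular 32-gon of circumradius 6 (constant along its height); the cube at (10.5, -2) is absent (z outside [0.5, 4]); Taking the union: only the r=6 cylinder at (5, 11) is present, so the union is just that shape — 1 connected region; (rotated 70° about Z; rotation is an isometry so areas/perimeters/island counts are preserved). Overall, the cross-section is a single solid region. Undo the 70° rotation: the query point maps to (2.644, 15.542) in the un-rotated model frame. The nearest boundary edge runs (2.70, 16.54)→(1.67, 15.99); distance from the point to it = 0.86 mm. The point is inside the cross-section, 0.86 mm from the nearest boundary — within the 1.2 mm shell band (3 × 0.4).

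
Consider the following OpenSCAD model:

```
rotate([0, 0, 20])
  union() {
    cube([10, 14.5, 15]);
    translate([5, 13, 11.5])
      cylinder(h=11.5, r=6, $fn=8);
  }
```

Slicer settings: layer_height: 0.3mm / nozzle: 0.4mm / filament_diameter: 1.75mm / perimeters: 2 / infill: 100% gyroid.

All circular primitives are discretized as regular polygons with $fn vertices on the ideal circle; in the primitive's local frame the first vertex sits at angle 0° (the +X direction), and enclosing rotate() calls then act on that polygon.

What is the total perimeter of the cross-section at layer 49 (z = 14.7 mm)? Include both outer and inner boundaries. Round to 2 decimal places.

At z = 14.7 mm: the cube (footprint 10×14.5) is included at this height (perimeter 49.00 mm); the cylinder at (5, 13): section is a regular 8-gon, circumradius r=6 (perimeter = 2·8·6.000·sin(180°/8) = 36.74 mm); Merging all regions: the regions partially overlap (shared area 63.50 mm²), so the edge portions inside another operand are dropped and the merged outline is re-measured after clipping — boundary = 54.77 mm; (whole slice rotated 20° about Z — lengths, areas and connectivity unchanged). Overall, the cross-section is a single solid region. Total boundary length (outer) = 54.77 mm.

54.77 mm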